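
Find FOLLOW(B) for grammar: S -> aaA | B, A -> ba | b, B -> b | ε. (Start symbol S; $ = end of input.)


$ ∈ FOLLOW(S). For each A -> αBβ: add FIRST(β)\{ε} to FOLLOW(B); if β nullable, add FOLLOW(A).
FOLLOW(B) = {$}


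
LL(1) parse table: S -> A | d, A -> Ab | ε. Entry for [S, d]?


For [S, d]: 'd' ∈ FIRST(d)
Entry: S -> d


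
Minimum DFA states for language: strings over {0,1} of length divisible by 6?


Track length mod 6: states 0..5, accept at 0
Minimal DFA: 6 states


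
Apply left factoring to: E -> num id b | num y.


Common prefix: 'num'
Factored: E -> num E', E' -> id b | y


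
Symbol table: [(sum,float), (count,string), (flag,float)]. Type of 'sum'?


Lookup 'sum' → type float


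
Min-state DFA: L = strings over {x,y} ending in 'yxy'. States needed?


Track the longest suffix of input matching a prefix of 'yxy': 4 classes (prefixes of length 0..3)
Minimal DFA: 4 states


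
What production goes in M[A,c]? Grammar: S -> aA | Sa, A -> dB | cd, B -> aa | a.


For [A, c]: 'c' ∈ FIRST(cd)
Entry: A -> cd


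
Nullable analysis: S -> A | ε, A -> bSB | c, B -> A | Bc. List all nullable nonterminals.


A nonterminal is nullable iff some alternative derives ε (directly, or every symbol in it is nullable)
Nullable: {S}


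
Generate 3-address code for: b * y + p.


Break into single-operator statements:
t1 = b * y
t2 = t1 + p


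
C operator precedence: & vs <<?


'<<' is shift (level 8); '&' is bitwise AND (level 5)
Higher level binds tighter
'<<' has higher precedence than '&'


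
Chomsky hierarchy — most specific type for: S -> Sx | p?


Left-linear: every RHS is a terminal or one nonterminal followed by a terminal
Classification: Type 3 (Regular)


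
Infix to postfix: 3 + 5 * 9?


* has higher precedence, evaluate 5*9 first
Postfix: 3 5 9 * +


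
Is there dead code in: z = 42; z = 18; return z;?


first assignment to z is overwritten before any read
Dead: 'z = 42'


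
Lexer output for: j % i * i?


Scan left to right, longest-match per lexeme
Tokens: ID(j), OP(%), ID(i), OP(*), ID(i)


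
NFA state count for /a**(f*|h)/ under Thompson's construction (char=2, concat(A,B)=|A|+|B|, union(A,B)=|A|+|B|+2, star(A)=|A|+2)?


Syntax tree has 3 char leaf(s), 1 union(s), 3 star(s)
chars contribute 3×2 = 6; each union adds +2; each star adds +2
Total: 6 + 2 + 6 = 14 states


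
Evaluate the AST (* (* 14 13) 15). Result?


Evaluate inner: (* 14 13) = 182
Evaluate root: (* 182 15) = 2730
Result: 2730


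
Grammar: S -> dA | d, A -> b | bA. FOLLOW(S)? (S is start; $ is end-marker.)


$ ∈ FOLLOW(S). For each A -> αBβ: add FIRST(β)\{ε} to FOLLOW(B); if β nullable, add FOLLOW(A).
FOLLOW(S) = {$}


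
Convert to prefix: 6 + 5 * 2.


'*' binds tighter: tree is (+ 6 (* 5 2))
Prefix: + 6 * 5 2


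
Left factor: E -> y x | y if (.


Common prefix: 'y'
Factored: E -> y E', E' -> x | if (


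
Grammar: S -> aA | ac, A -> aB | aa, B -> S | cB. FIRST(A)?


Per alternative of A: FIRST(aB) = {a}; FIRST(aa) = {a}
FIRST(A) = {a}


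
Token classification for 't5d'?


Pattern: letter/underscore followed by alphanumerics, not a keyword
Type: IDENTIFIER


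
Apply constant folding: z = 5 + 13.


5 + 13 = 18 at compile time
Optimized: z = 18


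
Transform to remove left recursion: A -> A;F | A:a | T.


Left-recursive alternatives: A;F, A:a; non-recursive: T
Introduce A': A -> TA', A' -> ;FA' | :aA' | ε


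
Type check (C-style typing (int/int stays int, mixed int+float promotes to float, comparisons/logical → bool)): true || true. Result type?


Operand types: bool || bool
Rule: logical operators take bool operands and yield bool
Result type: bool


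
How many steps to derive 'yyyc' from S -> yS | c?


Derivation: S => yS => yyS => yyyS => yyyc
Steps: 4


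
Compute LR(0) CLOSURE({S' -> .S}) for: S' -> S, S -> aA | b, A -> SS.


Start: S' -> .S
For each item with dot before a nonterminal B, add B -> .γ for every B-production
Closure: [S' -> .S, S -> .aA, S -> .b]


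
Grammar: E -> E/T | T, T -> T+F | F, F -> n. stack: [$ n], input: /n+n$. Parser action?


'n' on top is the handle for F -> n
Action: reduce (F -> n)


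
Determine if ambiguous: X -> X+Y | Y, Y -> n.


precedence layered via separate nonterminal Y: deterministic
Unambiguous


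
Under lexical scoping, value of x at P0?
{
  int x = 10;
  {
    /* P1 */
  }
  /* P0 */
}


x declared in the same block as P0
x = 10


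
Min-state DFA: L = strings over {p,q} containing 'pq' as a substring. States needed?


KMP-style automaton: 2 progress states + 1 absorbing accept = 3
Minimal DFA: 3 states


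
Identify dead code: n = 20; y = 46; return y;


n is assigned but never read
Dead: 'n = 20'


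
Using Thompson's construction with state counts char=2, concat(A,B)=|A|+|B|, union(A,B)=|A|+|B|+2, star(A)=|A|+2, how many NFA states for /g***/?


Syntax tree has 1 char leaf(s), 0 union(s), 3 star(s)
chars contribute 1×2 = 2; each union adds +2; each star adds +2
Total: 2 + 0 + 6 = 8 states


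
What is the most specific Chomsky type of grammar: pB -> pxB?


LHS has context (more than one symbol) and |LHS| ≤ |RHS|
Classification: Type 1 (Context-Sensitive)


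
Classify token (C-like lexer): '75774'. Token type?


Pattern: digits only
Type: INTEGER_LITERAL


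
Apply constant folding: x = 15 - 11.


15 - 11 = 4 at compile time
Optimized: x = 4


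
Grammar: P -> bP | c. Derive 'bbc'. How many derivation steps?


Derivation: P => bP => bbP => bbc
Steps: 3


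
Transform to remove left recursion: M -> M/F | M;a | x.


Left-recursive alternatives: M/F, M;a; non-recursive: x
Introduce M': M -> xM', M' -> /FM' | ;aM' | ε


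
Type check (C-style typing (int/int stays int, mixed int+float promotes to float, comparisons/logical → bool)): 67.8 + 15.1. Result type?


Operand types: float + float
Rule: mixed int/float promotes to float; int/int stays int
Result type: float


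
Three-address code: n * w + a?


Break into single-operator statements:
t1 = n * w
t2 = t1 + a


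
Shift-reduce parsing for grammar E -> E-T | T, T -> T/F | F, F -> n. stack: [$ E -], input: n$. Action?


no handle ('E-' is not any RHS); shift 'n'
Action: shift


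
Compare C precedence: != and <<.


'<<' is shift (level 8); '!=' is equality (level 6)
Higher level binds tighter
'<<' has higher precedence than '!='


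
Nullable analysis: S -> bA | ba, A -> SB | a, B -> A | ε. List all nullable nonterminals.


A nonterminal is nullable iff some alternative derives ε (directly, or every symbol in it is nullable)
Nullable: {B}


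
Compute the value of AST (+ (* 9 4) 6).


Evaluate inner: (* 9 4) = 36
Evaluate root: (+ 36 6) = 42
Result: 42


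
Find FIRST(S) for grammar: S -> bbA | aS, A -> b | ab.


Per alternative of S: FIRST(bbA) = {b}; FIRST(aS) = {a}
FIRST(S) = {a, b}


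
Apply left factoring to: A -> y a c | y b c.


Common prefix: 'y'
Factored: A -> y A', A' -> a c | b c


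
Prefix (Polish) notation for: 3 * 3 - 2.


left-to-right (same/higher precedence on left): tree is (- (* 3 3) 2)
Prefix: - * 3 3 2


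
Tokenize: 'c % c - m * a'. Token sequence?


Scan left to right, longest-match per lexeme
Tokens: ID(c), OP(%), ID(c), OP(-), ID(m), OP(*), ID(a)


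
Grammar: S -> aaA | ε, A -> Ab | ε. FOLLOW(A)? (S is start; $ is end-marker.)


$ ∈ FOLLOW(S). For each A -> αBβ: add FIRST(β)\{ε} to FOLLOW(B); if β nullable, add FOLLOW(A).
FOLLOW(A) = {$, b}


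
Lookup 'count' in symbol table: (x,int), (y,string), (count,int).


Lookup 'count' → type int


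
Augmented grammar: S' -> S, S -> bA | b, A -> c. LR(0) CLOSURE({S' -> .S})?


Start: S' -> .S
For each item with dot before a nonterminal B, add B -> .γ for every B-production
Closure: [S' -> .S, S -> .bA, S -> .b]


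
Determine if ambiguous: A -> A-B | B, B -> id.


precedence layered via separate nonterminal B: deterministic
Unambiguous


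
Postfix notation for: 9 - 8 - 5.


Left to right (same or higher precedence on left)
Postfix: 9 8 - 5 -


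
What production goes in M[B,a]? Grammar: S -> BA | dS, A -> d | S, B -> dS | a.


For [B, a]: 'a' ∈ FIRST(a)
Entry: B -> a


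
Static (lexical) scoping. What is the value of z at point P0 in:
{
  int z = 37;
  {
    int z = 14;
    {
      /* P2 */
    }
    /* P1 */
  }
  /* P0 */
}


z declared in the same block as P0
z = 37


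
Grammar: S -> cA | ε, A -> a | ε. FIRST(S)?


Per alternative of S: FIRST(cA) = {c}; FIRST(ε) = {ε}
FIRST(S) = {c, ε}


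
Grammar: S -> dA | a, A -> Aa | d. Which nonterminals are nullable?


A nonterminal is nullable iff some alternative derives ε (directly, or every symbol in it is nullable)
Nullable: {}


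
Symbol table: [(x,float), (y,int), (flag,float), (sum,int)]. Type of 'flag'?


Lookup 'flag' → type float


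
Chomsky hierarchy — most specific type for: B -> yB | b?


Right-linear: every RHS is a terminal or a terminal followed by one nonterminal
Classification: Type 3 (Regular)


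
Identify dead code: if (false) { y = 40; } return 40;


condition is constant false, so the whole block is unreachable
Dead: 'if (false) { y = 40; }'


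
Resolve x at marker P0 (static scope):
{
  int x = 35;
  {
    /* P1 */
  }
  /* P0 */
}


x declared in the same block as P0
x = 35


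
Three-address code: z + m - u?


Break into single-operator statements:
t1 = z + m
t2 = t1 - u


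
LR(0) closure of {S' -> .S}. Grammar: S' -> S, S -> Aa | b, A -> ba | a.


Start: S' -> .S
For each item with dot before a nonterminal B, add B -> .γ for every B-production
Closure: [S' -> .S, S -> .Aa, S -> .b, A -> .ba, A -> .a]


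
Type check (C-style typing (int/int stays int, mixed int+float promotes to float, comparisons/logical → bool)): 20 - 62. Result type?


Operand types: int - int
Rule: mixed int/float promotes to float; int/int stays int
Result type: int


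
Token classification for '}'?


Pattern: delimiter/punctuation
Type: PUNCTUATION


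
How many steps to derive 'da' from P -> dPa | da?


Derivation: P => da
Steps: 1


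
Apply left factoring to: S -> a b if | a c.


Common prefix: 'a'
Factored: S -> a S', S' -> b if | c


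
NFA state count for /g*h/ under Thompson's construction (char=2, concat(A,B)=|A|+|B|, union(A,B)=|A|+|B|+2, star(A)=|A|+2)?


Syntax tree has 2 char leaf(s), 0 union(s), 1 star(s)
chars contribute 2×2 = 4; each union adds +2; each star adds +2
Total: 4 + 0 + 2 = 6 states


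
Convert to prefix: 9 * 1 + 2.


left-to-right (same/higher precedence on left): tree is (+ (* 9 1) 2)
Prefix: + * 9 1 2


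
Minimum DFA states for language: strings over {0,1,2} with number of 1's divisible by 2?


Track (count of 1) mod 2: states 0..1, accept at 0
Minimal DFA: 2 states


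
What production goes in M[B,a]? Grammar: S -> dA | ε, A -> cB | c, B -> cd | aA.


For [B, a]: 'a' ∈ FIRST(aA)
Entry: B -> aA


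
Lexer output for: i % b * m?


Scan left to right, longest-match per lexeme
Tokens: ID(i), OP(%), ID(b), OP(*), ID(m)


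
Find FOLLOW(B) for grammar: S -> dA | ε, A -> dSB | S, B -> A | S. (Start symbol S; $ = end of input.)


$ ∈ FOLLOW(S). For each A -> αBβ: add FIRST(β)\{ε} to FOLLOW(B); if β nullable, add FOLLOW(A).
FOLLOW(B) = {$, d}


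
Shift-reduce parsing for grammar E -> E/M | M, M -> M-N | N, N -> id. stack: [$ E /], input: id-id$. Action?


no handle ('E/' is not any RHS); shift 'id'
Action: shift


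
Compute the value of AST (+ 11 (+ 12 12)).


Evaluate inner: (+ 12 12) = 24
Evaluate root: (+ 11 24) = 35
Result: 35


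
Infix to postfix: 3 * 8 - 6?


Left to right (same or higher precedence on left)
Postfix: 3 8 * 6 -


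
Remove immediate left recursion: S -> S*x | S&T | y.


Left-recursive alternatives: S*x, S&T; non-recursive: y
Introduce S': S -> yS', S' -> *xS' | &TS' | ε


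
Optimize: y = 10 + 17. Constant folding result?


10 + 17 = 27 at compile time
Optimized: y = 27


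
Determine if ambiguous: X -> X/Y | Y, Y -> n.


precedence layered via separate nonterminal Y: deterministic
Unambiguous


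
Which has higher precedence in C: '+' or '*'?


'*' is multiplicative (level 10); '+' is additive (level 9)
Higher level binds tighter
'*' has higher precedence than '+'


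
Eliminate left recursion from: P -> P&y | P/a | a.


Left-recursive alternatives: P&y, P/a; non-recursive: a
Introduce P': P -> aP', P' -> &yP' | /aP' | ε


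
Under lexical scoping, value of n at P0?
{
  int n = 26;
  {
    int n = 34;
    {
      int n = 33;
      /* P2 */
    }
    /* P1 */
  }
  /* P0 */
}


n declared in the same block as P0
n = 26


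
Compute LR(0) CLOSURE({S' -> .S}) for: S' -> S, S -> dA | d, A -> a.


Start: S' -> .S
For each item with dot before a nonterminal B, add B -> .γ for every B-production
Closure: [S' -> .S, S -> .dA, S -> .d]


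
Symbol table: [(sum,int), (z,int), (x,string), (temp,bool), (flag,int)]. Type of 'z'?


Lookup 'z' → type int


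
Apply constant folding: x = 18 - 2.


18 - 2 = 16 at compile time
Optimized: x = 16


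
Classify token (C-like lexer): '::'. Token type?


Pattern: operator symbol
Type: OPERATOR


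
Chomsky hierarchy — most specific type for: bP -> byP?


LHS has context (more than one symbol) and |LHS| ≤ |RHS|
Classification: Type 1 (Context-Sensitive)


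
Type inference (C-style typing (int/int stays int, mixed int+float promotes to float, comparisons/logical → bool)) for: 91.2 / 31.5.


Operand types: float / float
Rule: mixed int/float promotes to float; int/int stays int
Result type: float


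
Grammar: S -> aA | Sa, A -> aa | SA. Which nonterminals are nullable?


A nonterminal is nullable iff some alternative derives ε (directly, or every symbol in it is nullable)
Nullable: {}


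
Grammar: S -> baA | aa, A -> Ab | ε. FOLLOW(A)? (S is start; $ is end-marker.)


$ ∈ FOLLOW(S). For each A -> αBβ: add FIRST(β)\{ε} to FOLLOW(B); if β nullable, add FOLLOW(A).
FOLLOW(A) = {$, b}


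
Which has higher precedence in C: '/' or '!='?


'/' is multiplicative (level 10); '!=' is equality (level 6)
Higher level binds tighter
'/' has higher precedence than '!='


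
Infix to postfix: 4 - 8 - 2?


Left to right (same or higher precedence on left)
Postfix: 4 8 - 2 -


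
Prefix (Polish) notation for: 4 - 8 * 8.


'*' binds tighter: tree is (- 4 (* 8 8))
Prefix: - 4 * 8 8


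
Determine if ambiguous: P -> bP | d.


right-linear, alternatives start with distinct terminals 'b' vs 'd': unique leftmost derivation
Unambiguous


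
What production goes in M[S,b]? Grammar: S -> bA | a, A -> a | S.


For [S, b]: 'b' ∈ FIRST(bA)
Entry: S -> bA


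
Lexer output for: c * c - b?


Scan left to right, longest-match per lexeme
Tokens: ID(c), OP(*), ID(c), OP(-), ID(b)


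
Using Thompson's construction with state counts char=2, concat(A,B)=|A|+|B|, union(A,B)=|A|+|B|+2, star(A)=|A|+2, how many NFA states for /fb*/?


Syntax tree has 2 char leaf(s), 0 union(s), 1 star(s)
chars contribute 2×2 = 4; each union adds +2; each star adds +2
Total: 4 + 0 + 2 = 6 states


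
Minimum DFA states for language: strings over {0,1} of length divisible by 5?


Track length mod 5: states 0..4, accept at 0
Minimal DFA: 5 states


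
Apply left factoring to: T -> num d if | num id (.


Common prefix: 'num'
Factored: T -> num T', T' -> d if | id (


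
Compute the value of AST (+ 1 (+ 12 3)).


Evaluate inner: (+ 12 3) = 15
Evaluate root: (+ 1 15) = 16
Result: 16


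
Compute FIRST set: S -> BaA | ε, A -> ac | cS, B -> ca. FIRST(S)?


Per alternative of S: FIRST(BaA) = {c}; FIRST(ε) = {ε}
FIRST(S) = {c, ε}


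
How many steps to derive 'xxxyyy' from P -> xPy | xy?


Derivation: P => xPy => xxPyy => xxxyyy
Steps: 3


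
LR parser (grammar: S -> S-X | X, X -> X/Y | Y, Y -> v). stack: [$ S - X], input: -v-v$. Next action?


handle 'S-X' on top; lookahead ∈ FOLLOW(S) = {-, $}
Action: reduce (S -> S-X)


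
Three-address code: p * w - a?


Break into single-operator statements:
t1 = p * w
t2 = t1 - a


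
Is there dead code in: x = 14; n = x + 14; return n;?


x is read by n's definition; n is returned
No dead code


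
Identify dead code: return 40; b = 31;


statement follows a return and is unreachable
Dead: 'b = 31'


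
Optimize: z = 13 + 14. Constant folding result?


13 + 14 = 27 at compile time
Optimized: z = 27


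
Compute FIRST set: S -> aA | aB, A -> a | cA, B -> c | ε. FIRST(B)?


Per alternative of B: FIRST(c) = {c}; FIRST(ε) = {ε}
FIRST(B) = {c, ε}


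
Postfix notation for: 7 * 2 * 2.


Left to right (same or higher precedence on left)
Postfix: 7 2 * 2 *


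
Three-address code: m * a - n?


Break into single-operator statements:
t1 = m * a
t2 = t1 - n


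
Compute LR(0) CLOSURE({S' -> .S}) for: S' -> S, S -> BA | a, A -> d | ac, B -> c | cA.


Start: S' -> .S
For each item with dot before a nonterminal B, add B -> .γ for every B-production
Closure: [S' -> .S, S -> .BA, S -> .a, B -> .c, B -> .cA]


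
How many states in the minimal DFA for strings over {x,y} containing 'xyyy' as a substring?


KMP-style automaton: 4 progress states + 1 absorbing accept = 5
Minimal DFA: 5 states


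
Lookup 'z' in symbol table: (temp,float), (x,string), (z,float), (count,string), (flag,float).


Lookup 'z' → type float


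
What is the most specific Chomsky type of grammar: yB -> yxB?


LHS has context (more than one symbol) and |LHS| ≤ |RHS|
Classification: Type 1 (Context-Sensitive)


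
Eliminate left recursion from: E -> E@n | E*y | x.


Left-recursive alternatives: E@n, E*y; non-recursive: x
Introduce E': E -> xE', E' -> @nE' | *yE' | ε


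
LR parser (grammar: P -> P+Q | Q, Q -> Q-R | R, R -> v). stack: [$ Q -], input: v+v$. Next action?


no handle; shift 'v'
Action: shift


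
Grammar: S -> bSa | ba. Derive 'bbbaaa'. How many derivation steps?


Derivation: S => bSa => bbSaa => bbbaaa
Steps: 3


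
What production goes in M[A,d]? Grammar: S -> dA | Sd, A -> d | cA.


For [A, d]: 'd' ∈ FIRST(d)
Entry: A -> d


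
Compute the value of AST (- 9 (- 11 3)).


Evaluate inner: (- 11 3) = 8
Evaluate root: (- 9 8) = 1
Result: 1


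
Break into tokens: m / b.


Scan left to right, longest-match per lexeme
Tokens: ID(m), OP(/), ID(b)


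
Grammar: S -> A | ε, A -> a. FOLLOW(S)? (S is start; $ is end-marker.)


$ ∈ FOLLOW(S). For each A -> αBβ: add FIRST(β)\{ε} to FOLLOW(B); if β nullable, add FOLLOW(A).
FOLLOW(S) = {$}


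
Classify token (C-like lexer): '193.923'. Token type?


Pattern: digits with a decimal point
Type: FLOAT_LITERAL


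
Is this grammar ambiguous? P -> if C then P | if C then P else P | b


dangling else: 'if C then if C then b else b' parses two ways
Ambiguous


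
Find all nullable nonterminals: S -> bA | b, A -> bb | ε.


A nonterminal is nullable iff some alternative derives ε (directly, or every symbol in it is nullable)
Nullable: {A}


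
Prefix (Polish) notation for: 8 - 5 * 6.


'*' binds tighter: tree is (- 8 (* 5 6))
Prefix: - 8 * 5 6


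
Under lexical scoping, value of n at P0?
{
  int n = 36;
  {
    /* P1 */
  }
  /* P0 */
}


n declared in the same block as P0
n = 36


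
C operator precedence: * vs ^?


'*' is multiplicative (level 10); '^' is bitwise XOR (level 4)
Higher level binds tighter
'*' has higher precedence than '^'


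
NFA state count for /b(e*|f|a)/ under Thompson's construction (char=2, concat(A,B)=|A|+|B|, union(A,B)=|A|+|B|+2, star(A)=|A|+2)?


Syntax tree has 4 char leaf(s), 2 union(s), 1 star(s)
chars contribute 4×2 = 8; each union adds +2; each star adds +2
Total: 8 + 4 + 2 = 14 states


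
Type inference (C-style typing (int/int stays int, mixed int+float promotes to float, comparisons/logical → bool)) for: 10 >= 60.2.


Operand types: int >= float
Rule: comparison yields bool
Result type: bool


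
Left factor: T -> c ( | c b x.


Common prefix: 'c'
Factored: T -> c T', T' -> ( | b x


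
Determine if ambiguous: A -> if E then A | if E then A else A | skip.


dangling else: 'if E then if E then skip else skip' parses two ways
Ambiguous


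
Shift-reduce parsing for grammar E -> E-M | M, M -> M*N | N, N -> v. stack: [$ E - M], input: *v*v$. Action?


'*' can extend M; shift to build M -> M*N
Action: shift


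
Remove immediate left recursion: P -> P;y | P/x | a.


Left-recursive alternatives: P;y, P/x; non-recursive: a
Introduce P': P -> aP', P' -> ;yP' | /xP' | ε


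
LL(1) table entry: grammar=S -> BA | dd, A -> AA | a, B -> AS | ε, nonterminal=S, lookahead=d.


For [S, d]: 'd' ∈ FIRST(dd)
Entry: S -> dd


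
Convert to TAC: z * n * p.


Break into single-operator statements:
t1 = z * n
t2 = t1 * p


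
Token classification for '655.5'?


Pattern: digits with a decimal point
Type: FLOAT_LITERAL


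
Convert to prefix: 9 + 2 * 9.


'*' binds tighter: tree is (+ 9 (* 2 9))
Prefix: + 9 * 2 9


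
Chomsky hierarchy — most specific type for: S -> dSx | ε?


Single nonterminal LHS, but d^n x^n is not regular
Classification: Type 2 (Context-Free)


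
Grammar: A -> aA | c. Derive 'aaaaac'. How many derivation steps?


Derivation: A => aA => aaA => aaaA => aaaaA => aaaaaA => aaaaac
Steps: 6


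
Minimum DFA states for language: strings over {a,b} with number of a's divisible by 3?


Track (count of a) mod 3: states 0..2, accept at 0
Minimal DFA: 3 states


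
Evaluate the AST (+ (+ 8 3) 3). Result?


Evaluate inner: (+ 8 3) = 11
Evaluate root: (+ 11 3) = 14
Result: 14


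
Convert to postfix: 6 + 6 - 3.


Left to right (same or higher precedence on left)
Postfix: 6 6 + 3 -


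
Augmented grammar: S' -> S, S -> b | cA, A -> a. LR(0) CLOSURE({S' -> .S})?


Start: S' -> .S
For each item with dot before a nonterminal B, add B -> .γ for every B-production
Closure: [S' -> .S, S -> .b, S -> .cA]


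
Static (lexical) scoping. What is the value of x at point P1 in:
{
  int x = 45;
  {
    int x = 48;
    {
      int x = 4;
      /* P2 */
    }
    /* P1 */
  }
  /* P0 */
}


x declared in the same block as P1
x = 48


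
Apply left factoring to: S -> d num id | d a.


Common prefix: 'd'
Factored: S -> d S', S' -> num id | a


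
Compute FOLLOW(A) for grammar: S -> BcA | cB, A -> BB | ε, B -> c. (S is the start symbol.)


$ ∈ FOLLOW(S). For each A -> αBβ: add FIRST(β)\{ε} to FOLLOW(B); if β nullable, add FOLLOW(A).
FOLLOW(A) = {$}


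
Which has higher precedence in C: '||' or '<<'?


'<<' is shift (level 8); '||' is logical OR (level 1)
Higher level binds tighter
'<<' has higher precedence than '||'


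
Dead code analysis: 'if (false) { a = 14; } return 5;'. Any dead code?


condition is constant false, so the whole block is unreachable
Dead: 'if (false) { a = 14; }'


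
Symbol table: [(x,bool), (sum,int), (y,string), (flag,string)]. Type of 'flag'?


Lookup 'flag' → type string


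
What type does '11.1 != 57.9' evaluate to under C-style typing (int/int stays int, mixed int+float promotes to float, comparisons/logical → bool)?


Operand types: float != float
Rule: comparison yields bool
Result type: bool


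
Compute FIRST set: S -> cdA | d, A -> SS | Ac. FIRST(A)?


Per alternative of A: FIRST(SS) = {c, d}; FIRST(Ac) = {c, d}
FIRST(A) = {c, d}


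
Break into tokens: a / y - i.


Scan left to right, longest-match per lexeme
Tokens: ID(a), OP(/), ID(y), OP(-), ID(i)


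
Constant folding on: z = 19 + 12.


19 + 12 = 31 at compile time
Optimized: z = 31


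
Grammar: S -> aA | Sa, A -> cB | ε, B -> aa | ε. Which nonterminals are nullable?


A nonterminal is nullable iff some alternative derives ε (directly, or every symbol in it is nullable)
Nullable: {A, B}


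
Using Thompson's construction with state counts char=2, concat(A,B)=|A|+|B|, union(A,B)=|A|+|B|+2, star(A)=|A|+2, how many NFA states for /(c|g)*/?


Syntax tree has 2 char leaf(s), 1 union(s), 1 star(s)
chars contribute 2×2 = 4; each union adds +2; each star adds +2
Total: 4 + 2 + 2 = 8 states


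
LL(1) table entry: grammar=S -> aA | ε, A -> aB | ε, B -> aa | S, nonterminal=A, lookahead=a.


For [A, a]: 'a' ∈ FIRST(aB)
Entry: A -> aB


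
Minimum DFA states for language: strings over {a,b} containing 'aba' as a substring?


KMP-style automaton: 3 progress states + 1 absorbing accept = 4
Minimal DFA: 4 states


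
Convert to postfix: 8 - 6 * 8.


* has higher precedence, evaluate 6*8 first
Postfix: 8 6 8 * -


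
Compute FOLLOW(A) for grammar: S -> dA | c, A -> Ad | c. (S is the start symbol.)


$ ∈ FOLLOW(S). For each A -> αBβ: add FIRST(β)\{ε} to FOLLOW(B); if β nullable, add FOLLOW(A).
FOLLOW(A) = {$, d}


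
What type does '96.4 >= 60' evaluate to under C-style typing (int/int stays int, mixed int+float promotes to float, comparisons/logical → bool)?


Operand types: float >= int
Rule: comparison yields bool
Result type: bool


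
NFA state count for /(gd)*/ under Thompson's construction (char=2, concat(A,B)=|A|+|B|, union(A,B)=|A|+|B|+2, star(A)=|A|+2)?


Syntax tree has 2 char leaf(s), 0 union(s), 1 star(s)
chars contribute 2×2 = 4; each union adds +2; each star adds +2
Total: 4 + 0 + 2 = 6 states


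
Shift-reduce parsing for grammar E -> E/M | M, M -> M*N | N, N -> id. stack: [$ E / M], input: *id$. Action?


'*' can extend M; shift to build M -> M*N
Action: shift


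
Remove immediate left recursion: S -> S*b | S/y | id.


Left-recursive alternatives: S*b, S/y; non-recursive: id
Introduce S': S -> idS', S' -> *bS' | /yS' | ε


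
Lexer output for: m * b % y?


Scan left to right, longest-match per lexeme
Tokens: ID(m), OP(*), ID(b), OP(%), ID(y)


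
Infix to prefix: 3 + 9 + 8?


left-to-right (same/higher precedence on left): tree is (+ (+ 3 9) 8)
Prefix: + + 3 9 8


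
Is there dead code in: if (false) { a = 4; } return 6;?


condition is constant false, so the whole block is unreachable
Dead: 'if (false) { a = 4; }'


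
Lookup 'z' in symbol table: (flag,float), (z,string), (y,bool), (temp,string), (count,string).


Lookup 'z' → type string


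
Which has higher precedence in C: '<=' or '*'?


'*' is multiplicative (level 10); '<=' is relational (level 7)
Higher level binds tighter
'*' has higher precedence than '<='


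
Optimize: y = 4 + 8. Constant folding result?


4 + 8 = 12 at compile time
Optimized: y = 12


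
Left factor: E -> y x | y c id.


Common prefix: 'y'
Factored: E -> y E', E' -> x | c id


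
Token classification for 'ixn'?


Pattern: letter/underscore followed by alphanumerics, not a keyword
Type: IDENTIFIER


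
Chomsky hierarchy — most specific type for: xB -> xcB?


LHS has context (more than one symbol) and |LHS| ≤ |RHS|
Classification: Type 1 (Context-Sensitive)


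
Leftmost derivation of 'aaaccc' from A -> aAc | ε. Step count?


Derivation: A => aAc => aaAcc => aaaAccc => aaaccc
Steps: 4


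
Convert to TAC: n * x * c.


Break into single-operator statements:
t1 = n * x
t2 = t1 * c


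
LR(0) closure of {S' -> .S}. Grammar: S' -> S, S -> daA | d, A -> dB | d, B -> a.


Start: S' -> .S
For each item with dot before a nonterminal B, add B -> .γ for every B-production
Closure: [S' -> .S, S -> .daA, S -> .d]


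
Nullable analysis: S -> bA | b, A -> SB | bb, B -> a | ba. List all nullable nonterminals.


A nonterminal is nullable iff some alternative derives ε (directly, or every symbol in it is nullable)
Nullable: {}


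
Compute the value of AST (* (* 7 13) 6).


Evaluate inner: (* 7 13) = 91
Evaluate root: (* 91 6) = 546
Result: 546


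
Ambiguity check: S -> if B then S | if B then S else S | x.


dangling else: 'if B then if B then x else x' parses two ways
Ambiguous


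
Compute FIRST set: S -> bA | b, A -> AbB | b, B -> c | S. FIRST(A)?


Per alternative of A: FIRST(AbB) = {b}; FIRST(b) = {b}
FIRST(A) = {b}


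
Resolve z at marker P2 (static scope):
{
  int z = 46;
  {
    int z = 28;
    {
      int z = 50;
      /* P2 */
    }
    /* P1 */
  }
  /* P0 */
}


z declared in the same block as P2
z = 50


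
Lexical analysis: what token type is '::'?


Pattern: operator symbol
Type: OPERATOR


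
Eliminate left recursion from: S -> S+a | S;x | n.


Left-recursive alternatives: S+a, S;x; non-recursive: n
Introduce S': S -> nS', S' -> +aS' | ;xS' | ε


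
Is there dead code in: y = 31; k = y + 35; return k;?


y is read by k's definition; k is returned
No dead code


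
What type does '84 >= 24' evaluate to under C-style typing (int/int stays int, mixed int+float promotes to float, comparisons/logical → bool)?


Operand types: int >= int
Rule: comparison yields bool
Result type: bool


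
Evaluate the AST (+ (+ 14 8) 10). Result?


Evaluate inner: (+ 14 8) = 22
Evaluate root: (+ 22 10) = 32
Result: 32


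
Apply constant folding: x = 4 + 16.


4 + 16 = 20 at compile time
Optimized: x = 20


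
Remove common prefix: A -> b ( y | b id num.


Common prefix: 'b'
Factored: A -> b A', A' -> ( y | id num


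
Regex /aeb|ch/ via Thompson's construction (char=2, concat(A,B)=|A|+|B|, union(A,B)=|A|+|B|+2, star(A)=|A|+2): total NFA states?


Syntax tree has 5 char leaf(s), 1 union(s), 0 star(s)
chars contribute 5×2 = 10; each union adds +2; each star adds +2
Total: 10 + 2 + 0 = 12 states


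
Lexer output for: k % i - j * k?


Scan left to right, longest-match per lexeme
Tokens: ID(k), OP(%), ID(i), OP(-), ID(j), OP(*), ID(k)


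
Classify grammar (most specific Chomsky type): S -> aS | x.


Right-linear: every RHS is a terminal or a terminal followed by one nonterminal
Classification: Type 3 (Regular)


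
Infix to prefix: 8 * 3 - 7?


left-to-right (same/higher precedence on left): tree is (- (* 8 3) 7)
Prefix: - * 8 3 7


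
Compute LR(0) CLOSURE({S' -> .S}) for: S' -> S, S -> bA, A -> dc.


Start: S' -> .S
For each item with dot before a nonterminal B, add B -> .γ for every B-production
Closure: [S' -> .S, S -> .bA]


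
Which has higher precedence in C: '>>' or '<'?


'>>' is shift (level 8); '<' is relational (level 7)
Higher level binds tighter
'>>' has higher precedence than '<'


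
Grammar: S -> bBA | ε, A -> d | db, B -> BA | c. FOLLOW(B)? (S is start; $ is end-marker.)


$ ∈ FOLLOW(S). For each A -> αBβ: add FIRST(β)\{ε} to FOLLOW(B); if β nullable, add FOLLOW(A).
FOLLOW(B) = {d}


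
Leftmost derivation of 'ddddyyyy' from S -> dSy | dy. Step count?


Derivation: S => dSy => ddSyy => dddSyyy => ddddyyyy
Steps: 4


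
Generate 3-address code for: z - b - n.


Break into single-operator statements:
t1 = z - b
t2 = t1 - n


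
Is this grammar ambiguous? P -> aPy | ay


balanced a^n…y^n: each string has a unique parse
Unambiguous


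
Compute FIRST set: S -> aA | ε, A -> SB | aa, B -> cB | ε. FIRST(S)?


Per alternative of S: FIRST(aA) = {a}; FIRST(ε) = {ε}
FIRST(S) = {a, ε}


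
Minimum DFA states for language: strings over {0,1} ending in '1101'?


Track the longest suffix of input matching a prefix of '1101': 5 classes (prefixes of length 0..4)
Minimal DFA: 5 states


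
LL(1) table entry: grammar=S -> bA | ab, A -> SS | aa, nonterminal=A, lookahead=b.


For [A, b]: 'b' ∈ FIRST(SS)
Entry: A -> SS


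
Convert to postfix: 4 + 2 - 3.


Left to right (same or higher precedence on left)
Postfix: 4 2 + 3 -


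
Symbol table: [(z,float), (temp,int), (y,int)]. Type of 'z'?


Lookup 'z' → type float


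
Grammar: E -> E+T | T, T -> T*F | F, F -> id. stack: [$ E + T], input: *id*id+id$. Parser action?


'*' can extend T; shift to build T -> T*F
Action: shift


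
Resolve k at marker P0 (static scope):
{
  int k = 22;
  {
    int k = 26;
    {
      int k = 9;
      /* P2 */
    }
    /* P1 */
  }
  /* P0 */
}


k declared in the same block as P0
k = 22


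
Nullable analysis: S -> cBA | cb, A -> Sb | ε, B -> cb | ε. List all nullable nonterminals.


A nonterminal is nullable iff some alternative derives ε (directly, or every symbol in it is nullable)
Nullable: {A, B}


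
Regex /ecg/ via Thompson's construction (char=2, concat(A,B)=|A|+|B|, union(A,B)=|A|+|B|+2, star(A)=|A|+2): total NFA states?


Syntax tree has 3 char leaf(s), 0 union(s), 0 star(s)
chars contribute 3×2 = 6; each union adds +2; each star adds +2
Total: 6 + 0 + 0 = 6 states


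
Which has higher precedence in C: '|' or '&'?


'&' is bitwise AND (level 5); '|' is bitwise OR (level 3)
Higher level binds tighter
'&' has higher precedence than '|'


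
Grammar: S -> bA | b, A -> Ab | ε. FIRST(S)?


Per alternative of S: FIRST(bA) = {b}; FIRST(b) = {b}
FIRST(S) = {b}


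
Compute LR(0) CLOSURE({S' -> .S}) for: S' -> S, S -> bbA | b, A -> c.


Start: S' -> .S
For each item with dot before a nonterminal B, add B -> .γ for every B-production
Closure: [S' -> .S, S -> .bbA, S -> .b]


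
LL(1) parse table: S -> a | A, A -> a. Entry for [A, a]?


For [A, a]: 'a' ∈ FIRST(a)
Entry: A -> a


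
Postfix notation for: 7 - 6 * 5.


* has higher precedence, evaluate 6*5 first
Postfix: 7 6 5 * -


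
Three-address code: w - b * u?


Break into single-operator statements:
t1 = b * u
t2 = w - t1


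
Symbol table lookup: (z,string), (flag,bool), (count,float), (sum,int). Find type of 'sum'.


Lookup 'sum' → type int


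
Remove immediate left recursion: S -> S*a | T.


Left-recursive alternatives: S*a; non-recursive: T
Introduce S': S -> TS', S' -> *aS' | ε


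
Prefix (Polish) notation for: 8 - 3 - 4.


left-to-right (same/higher precedence on left): tree is (- (- 8 3) 4)
Prefix: - - 8 3 4


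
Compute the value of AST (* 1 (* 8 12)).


Evaluate inner: (* 8 12) = 96
Evaluate root: (* 1 96) = 96
Result: 96


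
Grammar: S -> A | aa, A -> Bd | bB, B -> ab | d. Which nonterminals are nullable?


A nonterminal is nullable iff some alternative derives ε (directly, or every symbol in it is nullable)
Nullable: {}


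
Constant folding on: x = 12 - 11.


12 - 11 = 1 at compile time
Optimized: x = 1


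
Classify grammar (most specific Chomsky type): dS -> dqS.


LHS has context (more than one symbol) and |LHS| ≤ |RHS|
Classification: Type 1 (Context-Sensitive)


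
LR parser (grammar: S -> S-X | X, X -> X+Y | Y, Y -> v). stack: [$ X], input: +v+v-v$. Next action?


shift '+' to continue X -> X+Y
Action: shift


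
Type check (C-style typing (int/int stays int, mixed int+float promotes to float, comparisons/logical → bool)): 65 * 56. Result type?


Operand types: int * int
Rule: mixed int/float promotes to float; int/int stays int
Result type: int


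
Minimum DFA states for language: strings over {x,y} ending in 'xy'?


Track the longest suffix of input matching a prefix of 'xy': 3 classes (prefixes of length 0..2)
Minimal DFA: 3 states


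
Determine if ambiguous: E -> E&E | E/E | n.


'n&n/n' has two parse trees (no precedence encoded between & and /)
Ambiguous


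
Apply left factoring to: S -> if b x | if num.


Common prefix: 'if'
Factored: S -> if S', S' -> b x | num


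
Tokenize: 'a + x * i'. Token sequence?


Scan left to right, longest-match per lexeme
Tokens: ID(a), OP(+), ID(x), OP(*), ID(i)


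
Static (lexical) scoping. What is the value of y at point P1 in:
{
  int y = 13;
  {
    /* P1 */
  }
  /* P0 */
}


P1's block does not declare y; resolves to the enclosing declaration at depth 0
y = 13


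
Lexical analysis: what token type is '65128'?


Pattern: digits only
Type: INTEGER_LITERAL


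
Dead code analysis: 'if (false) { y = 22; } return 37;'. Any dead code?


condition is constant false, so the whole block is unreachable
Dead: 'if (false) { y = 22; }'


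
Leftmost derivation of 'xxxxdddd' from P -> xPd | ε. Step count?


Derivation: P => xPd => xxPdd => xxxPddd => xxxxPdddd => xxxxdddd
Steps: 5


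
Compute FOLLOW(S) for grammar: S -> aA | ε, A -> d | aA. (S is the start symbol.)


$ ∈ FOLLOW(S). For each A -> αBβ: add FIRST(β)\{ε} to FOLLOW(B); if β nullable, add FOLLOW(A).
FOLLOW(S) = {$}


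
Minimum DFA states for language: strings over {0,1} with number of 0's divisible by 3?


Track (count of 0) mod 3: states 0..2, accept at 0
Minimal DFA: 3 states


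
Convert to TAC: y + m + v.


Break into single-operator statements:
t1 = y + m
t2 = t1 + v


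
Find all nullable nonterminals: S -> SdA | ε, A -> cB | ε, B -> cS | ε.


A nonterminal is nullable iff some alternative derives ε (directly, or every symbol in it is nullable)
Nullable: {A, B, S}


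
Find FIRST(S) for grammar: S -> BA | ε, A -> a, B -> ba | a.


Per alternative of S: FIRST(BA) = {a, b}; FIRST(ε) = {ε}
FIRST(S) = {a, b, ε}


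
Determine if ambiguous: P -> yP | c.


right-linear, alternatives start with distinct terminals 'y' vs 'c': unique leftmost derivation
Unambiguous


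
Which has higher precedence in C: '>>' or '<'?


'>>' is shift (level 8); '<' is relational (level 7)
Higher level binds tighter
'>>' has higher precedence than '<'


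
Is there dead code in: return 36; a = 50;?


statement follows a return and is unreachable
Dead: 'a = 50'


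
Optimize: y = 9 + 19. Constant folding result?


9 + 19 = 28 at compile time
Optimized: y = 28


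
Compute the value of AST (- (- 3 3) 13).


Evaluate inner: (- 3 3) = 0
Evaluate root: (- 0 13) = -13
Result: -13


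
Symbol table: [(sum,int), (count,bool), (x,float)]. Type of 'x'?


Lookup 'x' → type float


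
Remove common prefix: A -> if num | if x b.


Common prefix: 'if'
Factored: A -> if A', A' -> num | x b


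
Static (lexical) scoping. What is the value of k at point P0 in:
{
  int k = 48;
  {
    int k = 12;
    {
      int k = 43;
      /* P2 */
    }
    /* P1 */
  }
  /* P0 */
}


k declared in the same block as P0
k = 48


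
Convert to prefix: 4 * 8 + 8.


left-to-right (same/higher precedence on left): tree is (+ (* 4 8) 8)
Prefix: + * 4 8 8


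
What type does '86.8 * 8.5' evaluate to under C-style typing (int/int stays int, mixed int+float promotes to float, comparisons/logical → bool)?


Operand types: float * float
Rule: mixed int/float promotes to float; int/int stays int
Result type: float


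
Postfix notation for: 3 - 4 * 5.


* has higher precedence, evaluate 4*5 first
Postfix: 3 4 5 * -


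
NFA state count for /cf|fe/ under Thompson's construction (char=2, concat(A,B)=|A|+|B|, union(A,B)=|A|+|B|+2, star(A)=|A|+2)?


Syntax tree has 4 char leaf(s), 1 union(s), 0 star(s)
chars contribute 4×2 = 8; each union adds +2; each star adds +2
Total: 8 + 2 + 0 = 10 states


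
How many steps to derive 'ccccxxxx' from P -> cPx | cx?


Derivation: P => cPx => ccPxx => cccPxxx => ccccxxxx
Steps: 4
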